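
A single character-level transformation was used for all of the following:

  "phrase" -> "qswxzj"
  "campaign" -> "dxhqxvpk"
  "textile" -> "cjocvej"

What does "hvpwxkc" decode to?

migrant

p(15)→q(16) and h(7)→s(18) fit y≡3x+23 (mod 26); the inverse of 3 mod 26 is 9. This is an affine cipher: with a=0,…,z=25, each position x becomes (3x+23) mod 26.
Decoding hvpwxkc: h(7)→9·(7−23)≡12=m; v(21)→9·(21−23)≡8=i; p(15)→9·(15−23)≡6=g; w(22)→9·(22−23)≡17=r; x(23)→9·(23−23)≡0=a; k(10)→9·(10−23)≡13=n; c(2)→9·(2−23)≡19=t (all mod 26).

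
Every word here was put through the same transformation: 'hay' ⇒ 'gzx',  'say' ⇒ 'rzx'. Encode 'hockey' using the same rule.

gnbjdx

Compare letters: h→g is +25, a→z is +25, y→x is +25 — a constant shift. Each letter is shifted forward by 25 in the alphabet (a Caesar shift of +25).
For hockey: h+25=g, o+25=n, c+25=b, k+25=j, e+25=d, y+25=x.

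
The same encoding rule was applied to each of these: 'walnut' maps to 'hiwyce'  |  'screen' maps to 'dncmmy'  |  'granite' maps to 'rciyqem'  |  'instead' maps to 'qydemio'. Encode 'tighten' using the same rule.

eqrsemy

The shift depends on letter class: consonant w→h is +11, but vowel a→i is +8. Vowels shift forward by 8 and consonants shift forward by 11.
Applying it to tighten: t(cons)+11=e, i(vowel)+8=q, g(cons)+11=r, h(cons)+11=s, t(cons)+11=e, e(vowel)+8=m, n(cons)+11=y.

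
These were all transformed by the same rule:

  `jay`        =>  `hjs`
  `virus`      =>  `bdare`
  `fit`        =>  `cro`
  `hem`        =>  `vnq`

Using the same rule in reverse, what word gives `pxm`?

dog

The output letters match the input read backwards, each shifted +9: jay reversed is yaj. The word is reversed, then every letter is shifted forward by 9.
Reversing it on pxm: shift back: p−9=g, x−9=o, m−9=d → god; then reverse → dog.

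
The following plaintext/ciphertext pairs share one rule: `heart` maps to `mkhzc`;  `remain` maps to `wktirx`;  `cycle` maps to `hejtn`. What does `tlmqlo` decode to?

office

In heart: h→m is +5, e→k is +6, a→h is +7, r→z is +8 — the shift increases by 1 each position. Each letter shifts forward by (position + 5), i.e. 5, 6, 7, … — the shift grows by one for each successive letter.
Undoing it on tlmqlo: t−5=o, l−6=f, m−7=f, q−8=i, l−9=c, o−10=e.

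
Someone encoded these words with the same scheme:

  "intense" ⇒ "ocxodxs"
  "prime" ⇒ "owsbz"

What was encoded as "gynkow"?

meadow

The output letters match the input read backwards, each shifted +10: intense reversed is esnetni. The word is reversed, then every letter is shifted forward by 10.
Undoing it on gynkow: shift back: g−10=w, y−10=o, n−10=d, k−10=a, o−10=e, w−10=m → wodaem; then reverse → meadow.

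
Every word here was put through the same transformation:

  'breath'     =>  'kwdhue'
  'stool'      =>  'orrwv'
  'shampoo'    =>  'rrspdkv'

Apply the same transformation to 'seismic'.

The output letters match the input read backwards, each shifted +3: breath reversed is htaerb. Two steps: reverse the string, then apply a Caesar shift of +3.
On seismic: reverse → cimsies; then shift: c+3=f, i+3=l, m+3=p, s+3=v, i+3=l, e+3=h, s+3=v.

flpvlhv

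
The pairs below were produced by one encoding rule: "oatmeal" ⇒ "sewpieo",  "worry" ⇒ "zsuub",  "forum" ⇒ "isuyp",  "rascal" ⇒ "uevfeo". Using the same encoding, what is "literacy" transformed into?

omwiuefb

The shift depends on letter class: consonant t→w is +3, but vowel o→s is +4. Two shifts are in play — +4 for a/e/i/o/u, +3 for every other letter.
Applying it to literacy: l(cons)+3=o, i(vowel)+4=m, t(cons)+3=w, e(vowel)+4=i, r(cons)+3=u, a(vowel)+4=e, c(cons)+3=f, y(cons)+3=b.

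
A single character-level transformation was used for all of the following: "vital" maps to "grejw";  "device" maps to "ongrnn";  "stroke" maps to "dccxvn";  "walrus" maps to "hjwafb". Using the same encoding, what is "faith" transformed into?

Shifts by position in vital: pos 0: v→g (+11), pos 1: i→r (+9), pos 2: t→e (+11), pos 3: a→j (+9) — repeating every 2. The shifts repeat in a cycle of length 2: positions 0,1,… shift by +11, +9, then the pattern repeats.
Applying it to faith: f+11=q, a+9=j, i+11=t, t+9=c, h+11=s.

qjtcs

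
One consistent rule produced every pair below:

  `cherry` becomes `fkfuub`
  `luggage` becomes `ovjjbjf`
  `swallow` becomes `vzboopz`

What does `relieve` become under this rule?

The shift depends on letter class: consonant c→f is +3, but vowel e→f is +1. The rule splits by letter class: vowels +1, consonants +3.
On relieve: r(cons)+3=u, e(vowel)+1=f, l(cons)+3=o, i(vowel)+1=j, e(vowel)+1=f, v(cons)+3=y, e(vowel)+1=f.

ufojfyf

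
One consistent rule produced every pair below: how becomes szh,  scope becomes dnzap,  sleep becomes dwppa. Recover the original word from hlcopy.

warden

Compare letters: h→s is +11, o→z is +11, w→h is +11 — a constant shift. Every letter moves 11 places later in the alphabet, wrapping around z→a.
Decoding hlcopy: h−11=w, l−11=a, c−11=r, o−11=d, p−11=e, y−11=n.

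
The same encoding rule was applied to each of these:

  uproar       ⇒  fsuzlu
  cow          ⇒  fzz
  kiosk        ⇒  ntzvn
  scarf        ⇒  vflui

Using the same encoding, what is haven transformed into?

klypq

Vowels shift forward by 11 and consonants shift forward by 3.
For haven: h(cons)+3=k, a(vowel)+11=l, v(cons)+3=y, e(vowel)+11=p, n(cons)+3=q.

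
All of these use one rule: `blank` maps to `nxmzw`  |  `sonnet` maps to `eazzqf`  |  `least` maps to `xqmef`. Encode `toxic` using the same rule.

fajuo

Compare letters: b→n is +12, l→x is +12, a→m is +12 — a constant shift. This is a Caesar cipher with shift 12.
For toxic: t+12=f, o+12=a, x+12=j, i+12=u, c+12=o.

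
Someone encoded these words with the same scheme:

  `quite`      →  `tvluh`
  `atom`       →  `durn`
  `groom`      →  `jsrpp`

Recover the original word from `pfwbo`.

metal

It's a Vigenère-style cipher with numeric key [3,1]: position i shifts by key[i mod 2].
Reversing it on pfwbo: p−3=m, f−1=e, w−3=t, b−1=a, o−3=l.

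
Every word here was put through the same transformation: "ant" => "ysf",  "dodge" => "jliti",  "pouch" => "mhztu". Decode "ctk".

fox

The output letters match the input read backwards, each shifted +5: ant reversed is tna. Read the word backwards and shift each letter +5.
Undoing it on ctk: shift back: c−5=x, t−5=o, k−5=f → xof; then reverse → fox.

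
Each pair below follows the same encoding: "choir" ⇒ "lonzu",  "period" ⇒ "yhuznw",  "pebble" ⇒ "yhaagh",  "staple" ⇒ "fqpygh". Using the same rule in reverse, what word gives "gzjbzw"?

c(2)→l(11) and h(7)→o(14) fit y≡11x+15 (mod 26); the inverse of 11 mod 26 is 19. Each letter's alphabet position (a=0..z=25) is mapped through 11·x+15 mod 26 — an affine cipher.
Decoding gzjbzw: g(6)→19·(6−15)≡11=l; z(25)→19·(25−15)≡8=i; j(9)→19·(9−15)≡16=q; b(1)→19·(1−15)≡20=u; z(25)→19·(25−15)≡8=i; w(22)→19·(22−15)≡3=d (all mod 26).

liquid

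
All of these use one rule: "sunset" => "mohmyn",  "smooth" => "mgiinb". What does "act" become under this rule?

uwn

Compare letters: s→m is +20, u→o is +20, n→h is +20 — a constant shift. Every letter moves 20 places later in the alphabet, wrapping around z→a.
Applying it to act: a+20=u, c+20=w, t+20=n.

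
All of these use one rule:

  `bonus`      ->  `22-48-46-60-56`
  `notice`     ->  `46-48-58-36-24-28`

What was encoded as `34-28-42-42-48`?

hello

Each letter becomes 2×(its alphabet position, a=1..z=26) + 18.
Decoding 34-28-42-42-48: 34→(34−18)÷2=8=h, 28→(28−18)÷2=5=e, 42→(42−18)÷2=12=l, 42→(42−18)÷2=12=l, 48→(48−18)÷2=15=o.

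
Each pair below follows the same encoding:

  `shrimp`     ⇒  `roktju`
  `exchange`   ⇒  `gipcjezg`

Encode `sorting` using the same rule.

ipkvtqu

Read the word backwards and shift each letter +2.
For sorting: reverse → gnitros; then shift: g+2=i, n+2=p, i+2=k, t+2=v, r+2=t, o+2=q, s+2=u.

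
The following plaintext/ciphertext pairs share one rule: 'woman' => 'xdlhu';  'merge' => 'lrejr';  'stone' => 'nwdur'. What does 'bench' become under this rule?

qruzs

w(22)→x(23) and o(14)→d(3) fit y≡9x+7 (mod 26); the inverse of 9 mod 26 is 3. This is an affine cipher: with a=0,…,z=25, each position x becomes (9x+7) mod 26.
Applying it to bench: b(1)→9·1+7≡16=q; e(4)→9·4+7≡17=r; n(13)→9·13+7≡20=u; c(2)→9·2+7≡25=z; h(7)→9·7+7≡18=s (all mod 26).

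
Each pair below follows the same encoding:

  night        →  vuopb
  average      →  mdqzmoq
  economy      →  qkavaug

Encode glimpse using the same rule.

The shift depends on letter class: consonant n→v is +8, but vowel i→u is +12. The rule splits by letter class: vowels +12, consonants +8.
On glimpse: g(cons)+8=o, l(cons)+8=t, i(vowel)+12=u, m(cons)+8=u, p(cons)+8=x, s(cons)+8=a, e(vowel)+12=q.

otuuxaq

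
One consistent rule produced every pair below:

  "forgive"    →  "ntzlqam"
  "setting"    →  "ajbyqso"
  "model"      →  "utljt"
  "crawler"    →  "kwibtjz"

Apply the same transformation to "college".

Shifts by position in forgive: pos 0: f→n (+8), pos 1: o→t (+5), pos 2: r→z (+8), pos 3: g→l (+5) — repeating every 2. It's a Vigenère-style cipher with numeric key [8,5]: position i shifts by key[i mod 2].
Applying it to college: c+8=k, o+5=t, l+8=t, l+5=q, e+8=m, g+5=l, e+8=m.

kttqmlm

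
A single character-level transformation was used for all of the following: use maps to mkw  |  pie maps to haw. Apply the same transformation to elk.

Compare letters: u→m is +18, s→k is +18, e→w is +18 — a constant shift. Each letter is shifted forward by 18 in the alphabet (a Caesar shift of +18).
Applying it to elk: e+18=w, l+18=d, k+18=c.

wdc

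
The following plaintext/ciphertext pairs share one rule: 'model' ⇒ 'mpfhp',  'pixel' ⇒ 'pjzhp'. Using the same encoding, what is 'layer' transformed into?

In model: m→m is +0, o→p is +1, d→f is +2, e→h is +3 — the shift increases by 1 each position. Letter i (0-indexed) is shifted by i+0, so successive shifts are 0, 1, 2, ….
Applying it to layer: l+0=l, a+1=b, y+2=a, e+3=h, r+4=v.

lbahv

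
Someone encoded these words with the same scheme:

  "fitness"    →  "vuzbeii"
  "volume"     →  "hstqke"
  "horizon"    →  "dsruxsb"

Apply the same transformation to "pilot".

f(5)→v(21) and i(8)→u(20) fit y≡17x+14 (mod 26); the inverse of 17 mod 26 is 23. This is an affine cipher: with a=0,…,z=25, each position x becomes (17x+14) mod 26.
For pilot: p(15)→17·15+14≡9=j; i(8)→17·8+14≡20=u; l(11)→17·11+14≡19=t; o(14)→17·14+14≡18=s; t(19)→17·19+14≡25=z (all mod 26).

jutsz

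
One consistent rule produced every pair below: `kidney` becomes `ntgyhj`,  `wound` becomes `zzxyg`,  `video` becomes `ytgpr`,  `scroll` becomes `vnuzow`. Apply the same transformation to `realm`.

updwp

The shifts repeat in a cycle of length 2: positions 0,1,… shift by +3, +11, then the pattern repeats.
On realm: r+3=u, e+11=p, a+3=d, l+11=w, m+3=p.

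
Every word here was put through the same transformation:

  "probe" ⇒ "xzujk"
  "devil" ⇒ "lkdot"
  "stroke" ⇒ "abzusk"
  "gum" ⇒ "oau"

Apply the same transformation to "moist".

Vowels shift forward by 6 and consonants shift forward by 8.
For moist: m(cons)+8=u, o(vowel)+6=u, i(vowel)+6=o, s(cons)+8=a, t(cons)+8=b.

uuoab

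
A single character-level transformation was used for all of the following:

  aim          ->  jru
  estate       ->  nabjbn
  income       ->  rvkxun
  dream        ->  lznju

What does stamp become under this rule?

Vowels shift forward by 9 and consonants shift forward by 8.
On stamp: s(cons)+8=a, t(cons)+8=b, a(vowel)+9=j, m(cons)+8=u, p(cons)+8=x.

abjux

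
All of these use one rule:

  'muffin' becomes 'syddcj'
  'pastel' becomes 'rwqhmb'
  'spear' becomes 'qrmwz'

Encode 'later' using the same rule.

bwhmz

This is an affine cipher: with a=0,…,z=25, each position x becomes (17x+22) mod 26.
For later: l(11)→17·11+22≡1=b; a(0)→17·0+22≡22=w; t(19)→17·19+22≡7=h; e(4)→17·4+22≡12=m; r(17)→17·17+22≡25=z (all mod 26).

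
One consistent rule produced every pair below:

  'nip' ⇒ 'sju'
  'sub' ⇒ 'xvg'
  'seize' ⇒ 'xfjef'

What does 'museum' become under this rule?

rvxfvr

The shift depends on letter class: consonant n→s is +5, but vowel i→j is +1. Vowels shift forward by 1 and consonants shift forward by 5.
For museum: m(cons)+5=r, u(vowel)+1=v, s(cons)+5=x, e(vowel)+1=f, u(vowel)+1=v, m(cons)+5=r.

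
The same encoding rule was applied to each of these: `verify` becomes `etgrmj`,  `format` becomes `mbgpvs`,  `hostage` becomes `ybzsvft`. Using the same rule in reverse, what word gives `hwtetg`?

clever

v(21)→e(4) and e(4)→t(19) fit y≡19x+21 (mod 26); the inverse of 19 mod 26 is 11. This is an affine cipher: with a=0,…,z=25, each position x becomes (19x+21) mod 26.
Decoding hwtetg: h(7)→11·(7−21)≡2=c; w(22)→11·(22−21)≡11=l; t(19)→11·(19−21)≡4=e; e(4)→11·(4−21)≡21=v; t(19)→11·(19−21)≡4=e; g(6)→11·(6−21)≡17=r (all mod 26).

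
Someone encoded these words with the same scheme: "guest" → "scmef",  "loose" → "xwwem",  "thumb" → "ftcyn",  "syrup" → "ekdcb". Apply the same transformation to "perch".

Vowels shift forward by 8 and consonants shift forward by 12.
On perch: p(cons)+12=b, e(vowel)+8=m, r(cons)+12=d, c(cons)+12=o, h(cons)+12=t.

bmdot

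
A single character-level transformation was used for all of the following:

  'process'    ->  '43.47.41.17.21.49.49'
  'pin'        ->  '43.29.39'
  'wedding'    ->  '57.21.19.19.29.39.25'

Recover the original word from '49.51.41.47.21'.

store

The formula is n = 2×(alphabet index, a=1) + 11.
Reversing it on 49.51.41.47.21: 49→(49−11)÷2=19=s, 51→(51−11)÷2=20=t, 41→(41−11)÷2=15=o, 47→(47−11)÷2=18=r, 21→(21−11)÷2=5=e.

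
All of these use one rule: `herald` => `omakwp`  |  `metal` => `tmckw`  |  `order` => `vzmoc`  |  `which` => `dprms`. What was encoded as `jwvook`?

Letter i (0-indexed) is shifted by i+7, so successive shifts are 7, 8, 9, ….
Undoing it on jwvook: j−7=c, w−8=o, v−9=m, o−10=e, o−11=d, k−12=y.

comedy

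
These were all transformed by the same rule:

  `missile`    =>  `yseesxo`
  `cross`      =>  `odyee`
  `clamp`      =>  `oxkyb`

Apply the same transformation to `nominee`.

zyyszoo

The shift depends on letter class: consonant m→y is +12, but vowel i→s is +10. Two shifts are in play — +10 for a/e/i/o/u, +12 for every other letter.
For nominee: n(cons)+12=z, o(vowel)+10=y, m(cons)+12=y, i(vowel)+10=s, n(cons)+12=z, e(vowel)+10=o, e(vowel)+10=o.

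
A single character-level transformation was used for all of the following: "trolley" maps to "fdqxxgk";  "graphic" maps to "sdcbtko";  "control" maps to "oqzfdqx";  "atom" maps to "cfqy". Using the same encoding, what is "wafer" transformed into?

The rule splits by letter class: vowels +2, consonants +12.
Applying it to wafer: w(cons)+12=i, a(vowel)+2=c, f(cons)+12=r, e(vowel)+2=g, r(cons)+12=d.

icrgd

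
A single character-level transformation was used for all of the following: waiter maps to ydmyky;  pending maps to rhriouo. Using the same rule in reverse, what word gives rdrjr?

panel

The shift increases by 1 at each position, starting from +2: 2, 3, 4, ….
Reversing it on rdrjr: r−2=p, d−3=a, r−4=n, j−5=e, r−6=l.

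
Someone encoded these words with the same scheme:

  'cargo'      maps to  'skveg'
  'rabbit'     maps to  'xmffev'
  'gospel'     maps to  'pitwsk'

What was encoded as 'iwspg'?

close

The output letters match the input read backwards, each shifted +4: cargo reversed is ograc. Read the word backwards and shift each letter +4.
Reversing it on iwspg: shift back: i−4=e, w−4=s, s−4=o, p−4=l, g−4=c → esolc; then reverse → close.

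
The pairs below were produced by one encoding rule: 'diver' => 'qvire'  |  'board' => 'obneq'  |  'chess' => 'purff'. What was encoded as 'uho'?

hub

Compare letters: d→q is +13, i→v is +13, v→i is +13 — a constant shift. Every letter moves 13 places later in the alphabet, wrapping around z→a.
Decoding uho: u−13=h, h−13=u, o−13=b.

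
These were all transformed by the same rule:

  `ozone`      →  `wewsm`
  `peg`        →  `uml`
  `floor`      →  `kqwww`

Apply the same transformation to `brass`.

Two shifts are in play — +8 for a/e/i/o/u, +5 for every other letter.
Applying it to brass: b(cons)+5=g, r(cons)+5=w, a(vowel)+8=i, s(cons)+5=x, s(cons)+5=x.

gwixx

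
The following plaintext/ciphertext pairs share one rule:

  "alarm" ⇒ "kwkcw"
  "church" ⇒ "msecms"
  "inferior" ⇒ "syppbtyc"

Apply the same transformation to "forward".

Shifts by position in alarm: pos 0: a→k (+10), pos 1: l→w (+11), pos 2: a→k (+10), pos 3: r→c (+11) — repeating every 2. It's a Vigenère-style cipher with numeric key [10,11]: position i shifts by key[i mod 2].
On forward: f+10=p, o+11=z, r+10=b, w+11=h, a+10=k, r+11=c, d+10=n.

pzbhkcn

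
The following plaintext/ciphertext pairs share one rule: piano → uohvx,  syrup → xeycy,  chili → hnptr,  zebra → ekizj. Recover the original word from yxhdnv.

Letter i (0-indexed) is shifted by i+5, so successive shifts are 5, 6, 7, ….
Reversing it on yxhdnv: y−5=t, x−6=r, h−7=a, d−8=v, n−9=e, v−10=l.

travel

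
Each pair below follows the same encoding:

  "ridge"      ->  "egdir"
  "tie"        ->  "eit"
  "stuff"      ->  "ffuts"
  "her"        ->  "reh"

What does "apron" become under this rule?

It's just the letters in reverse order.
For apron: reverse → norpa.

norpa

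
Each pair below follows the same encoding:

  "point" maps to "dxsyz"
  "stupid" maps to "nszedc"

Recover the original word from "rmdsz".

Read the word backwards and shift each letter +10.
Undoing it on rmdsz: shift back: r−10=h, m−10=c, d−10=t, s−10=i, z−10=p → hctip; then reverse → pitch.

pitch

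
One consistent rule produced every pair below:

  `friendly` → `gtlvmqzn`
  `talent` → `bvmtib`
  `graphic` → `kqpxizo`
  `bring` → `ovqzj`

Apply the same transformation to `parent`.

The output letters match the input read backwards, each shifted +8: friendly reversed is yldneirf. The word is reversed, then every letter is shifted forward by 8.
For parent: reverse → tnerap; then shift: t+8=b, n+8=v, e+8=m, r+8=z, a+8=i, p+8=x.

bvmzix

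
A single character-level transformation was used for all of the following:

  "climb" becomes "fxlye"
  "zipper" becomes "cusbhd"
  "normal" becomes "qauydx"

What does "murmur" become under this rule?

Shifts by position in climb: pos 0: c→f (+3), pos 1: l→x (+12), pos 2: i→l (+3), pos 3: m→y (+12) — repeating every 2. The shifts repeat in a cycle of length 2: positions 0,1,… shift by +3, +12, then the pattern repeats.
Applying it to murmur: m+3=p, u+12=g, r+3=u, m+12=y, u+3=x, r+12=d.

pguyxd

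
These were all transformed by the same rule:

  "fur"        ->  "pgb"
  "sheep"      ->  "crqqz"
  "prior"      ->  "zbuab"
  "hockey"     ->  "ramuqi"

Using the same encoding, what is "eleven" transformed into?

The shift depends on letter class: consonant f→p is +10, but vowel u→g is +12. The rule splits by letter class: vowels +12, consonants +10.
On eleven: e(vowel)+12=q, l(cons)+10=v, e(vowel)+12=q, v(cons)+10=f, e(vowel)+12=q, n(cons)+10=x.

qvqfqx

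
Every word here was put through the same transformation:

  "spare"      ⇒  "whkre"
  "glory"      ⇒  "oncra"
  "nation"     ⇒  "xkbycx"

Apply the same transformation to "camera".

Treating letters as 0–25, the rule is x ↦ 5x + 10 (mod 26).
For camera: c(2)→5·2+10≡20=u; a(0)→5·0+10≡10=k; m(12)→5·12+10≡18=s; e(4)→5·4+10≡4=e; r(17)→5·17+10≡17=r; a(0)→5·0+10≡10=k (all mod 26).

ukserk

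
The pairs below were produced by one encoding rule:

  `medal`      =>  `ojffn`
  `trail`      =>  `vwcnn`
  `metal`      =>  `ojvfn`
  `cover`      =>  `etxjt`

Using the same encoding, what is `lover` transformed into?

ntxjt

A repeating key of period 2 is used — shifts +2, +5 over and over.
For lover: l+2=n, o+5=t, v+2=x, e+5=j, r+2=t.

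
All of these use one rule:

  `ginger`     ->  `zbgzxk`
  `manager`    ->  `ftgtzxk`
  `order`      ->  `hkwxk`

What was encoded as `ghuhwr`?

nobody

Every letter moves 19 places later in the alphabet, wrapping around z→a.
Reversing it on ghuhwr: g−19=n, h−19=o, u−19=b, h−19=o, w−19=d, r−19=y.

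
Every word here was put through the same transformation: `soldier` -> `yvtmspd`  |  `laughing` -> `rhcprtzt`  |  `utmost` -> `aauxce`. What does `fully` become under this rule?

lbtui

In soldier: s→y is +6, o→v is +7, l→t is +8, d→m is +9 — the shift increases by 1 each position. Each letter shifts forward by (position + 6), i.e. 6, 7, 8, … — the shift grows by one for each successive letter.
On fully: f+6=l, u+7=b, l+8=t, l+9=u, y+10=i.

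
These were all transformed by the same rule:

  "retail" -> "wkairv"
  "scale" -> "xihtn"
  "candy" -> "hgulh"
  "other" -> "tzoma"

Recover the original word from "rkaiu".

metal

In retail: r→w is +5, e→k is +6, t→a is +7, a→i is +8 — the shift increases by 1 each position. Each letter shifts forward by (position + 5), i.e. 5, 6, 7, … — the shift grows by one for each successive letter.
Undoing it on rkaiu: r−5=m, k−6=e, a−7=t, i−8=a, u−9=l.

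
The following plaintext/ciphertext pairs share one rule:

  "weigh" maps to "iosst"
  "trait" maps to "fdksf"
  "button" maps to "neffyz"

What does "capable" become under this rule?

The shift depends on letter class: consonant w→i is +12, but vowel e→o is +10. Two shifts are in play — +10 for a/e/i/o/u, +12 for every other letter.
For capable: c(cons)+12=o, a(vowel)+10=k, p(cons)+12=b, a(vowel)+10=k, b(cons)+12=n, l(cons)+12=x, e(vowel)+10=o.

okbknxo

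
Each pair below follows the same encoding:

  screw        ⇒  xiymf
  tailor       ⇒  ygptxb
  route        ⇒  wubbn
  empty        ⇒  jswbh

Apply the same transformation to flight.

krpoqd

The shift increases by 1 at each position, starting from +5: 5, 6, 7, ….
Applying it to flight: f+5=k, l+6=r, i+7=p, g+8=o, h+9=q, t+10=d.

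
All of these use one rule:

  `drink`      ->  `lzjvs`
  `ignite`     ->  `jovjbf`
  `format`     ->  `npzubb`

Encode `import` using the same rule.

juxpzb

Two shifts are in play — +1 for a/e/i/o/u, +8 for every other letter.
Applying it to import: i(vowel)+1=j, m(cons)+8=u, p(cons)+8=x, o(vowel)+1=p, r(cons)+8=z, t(cons)+8=b.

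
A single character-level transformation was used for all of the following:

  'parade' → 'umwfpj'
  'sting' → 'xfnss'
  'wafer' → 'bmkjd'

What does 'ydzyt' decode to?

truth

Shifts by position in parade: pos 0: p→u (+5), pos 1: a→m (+12), pos 2: r→w (+5), pos 3: a→f (+5), pos 4: d→p (+12), pos 5: e→j (+5) — repeating every 3. A repeating key of period 3 is used — shifts +5, +12, +5 over and over.
Decoding ydzyt: y−5=t, d−12=r, z−5=u, y−5=t, t−12=h.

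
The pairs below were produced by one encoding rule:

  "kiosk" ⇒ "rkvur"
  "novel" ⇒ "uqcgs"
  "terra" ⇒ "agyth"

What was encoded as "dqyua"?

worst

Shifts by position in kiosk: pos 0: k→r (+7), pos 1: i→k (+2), pos 2: o→v (+7), pos 3: s→u (+2) — repeating every 2. A repeating key of period 2 is used — shifts +7, +2 over and over.
Undoing it on dqyua: d−7=w, q−2=o, y−7=r, u−2=s, a−7=t.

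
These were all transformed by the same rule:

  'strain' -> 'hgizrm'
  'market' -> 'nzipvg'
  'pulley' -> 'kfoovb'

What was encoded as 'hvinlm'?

Each pair mirrors across the alphabet (s↔h, t↔g, r↔i): positions sum to 25. Each letter is replaced by its mirror in the alphabet: a↔z, b↔y, c↔x, and so on (the Atbash cipher).
Decoding hvinlm: h↔s, v↔e, i↔r, n↔m, l↔o, m↔n.

sermon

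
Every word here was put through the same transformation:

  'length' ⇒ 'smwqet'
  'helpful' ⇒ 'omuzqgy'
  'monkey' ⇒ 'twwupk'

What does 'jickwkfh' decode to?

catalyst

The shift increases by 1 at each position, starting from +7: 7, 8, 9, ….
Undoing it on jickwkfh: j−7=c, i−8=a, c−9=t, k−10=a, w−11=l, k−12=y, f−13=s, h−14=t.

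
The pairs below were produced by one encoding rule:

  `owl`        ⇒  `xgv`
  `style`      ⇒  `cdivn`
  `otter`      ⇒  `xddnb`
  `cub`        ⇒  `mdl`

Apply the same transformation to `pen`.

znx

The shift depends on letter class: consonant w→g is +10, but vowel o→x is +9. Two shifts are in play — +9 for a/e/i/o/u, +10 for every other letter.
On pen: p(cons)+10=z, e(vowel)+9=n, n(cons)+10=x.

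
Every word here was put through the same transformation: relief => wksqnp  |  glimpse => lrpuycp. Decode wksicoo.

In relief: r→w is +5, e→k is +6, l→s is +7, i→q is +8 — the shift increases by 1 each position. Each letter shifts forward by (position + 5), i.e. 5, 6, 7, … — the shift grows by one for each successive letter.
Reversing it on wksicoo: w−5=r, k−6=e, s−7=l, i−8=a, c−9=t, o−10=e, o−11=d.

related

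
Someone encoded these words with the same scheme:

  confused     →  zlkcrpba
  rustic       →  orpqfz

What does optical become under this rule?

Every letter moves 23 places later in the alphabet, wrapping around z→a.
For optical: o+23=l, p+23=m, t+23=q, i+23=f, c+23=z, a+23=x, l+23=i.

lmqfzxi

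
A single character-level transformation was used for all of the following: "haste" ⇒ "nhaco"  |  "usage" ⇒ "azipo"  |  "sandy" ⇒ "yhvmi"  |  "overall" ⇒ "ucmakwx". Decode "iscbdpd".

In haste: h→n is +6, a→h is +7, s→a is +8, t→c is +9 — the shift increases by 1 each position. Letter i (0-indexed) is shifted by i+6, so successive shifts are 6, 7, 8, ….
Reversing it on iscbdpd: i−6=c, s−7=l, c−8=u, b−9=s, d−10=t, p−11=e, d−12=r.

cluster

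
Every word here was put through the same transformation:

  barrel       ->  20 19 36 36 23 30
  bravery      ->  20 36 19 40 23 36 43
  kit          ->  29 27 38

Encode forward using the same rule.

b is letter #2 and maps to 20: an offset of 18. The number is (letter's place in the alphabet, a=1) + 18.
For forward: f=6→24, o=15→33, r=18→36, w=23→41, a=1→19, r=18→36, d=4→22.

24 33 36 41 19 36 22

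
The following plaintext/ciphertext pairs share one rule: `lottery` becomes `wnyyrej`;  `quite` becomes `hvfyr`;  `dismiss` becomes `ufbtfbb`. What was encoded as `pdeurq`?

warden

l(11)→w(22) and o(14)→n(13) fit y≡23x+3 (mod 26); the inverse of 23 mod 26 is 17. Treating letters as 0–25, the rule is x ↦ 23x + 3 (mod 26).
Reversing it on pdeurq: p(15)→17·(15−3)≡22=w; d(3)→17·(3−3)≡0=a; e(4)→17·(4−3)≡17=r; u(20)→17·(20−3)≡3=d; r(17)→17·(17−3)≡4=e; q(16)→17·(16−3)≡13=n (all mod 26).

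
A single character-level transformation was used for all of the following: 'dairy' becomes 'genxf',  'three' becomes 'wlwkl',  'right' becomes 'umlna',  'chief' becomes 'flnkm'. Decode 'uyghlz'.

rubber

In dairy: d→g is +3, a→e is +4, i→n is +5, r→x is +6 — the shift increases by 1 each position. The shift increases by 1 at each position, starting from +3: 3, 4, 5, ….
Reversing it on uyghlz: u−3=r, y−4=u, g−5=b, h−6=b, l−7=e, z−8=r.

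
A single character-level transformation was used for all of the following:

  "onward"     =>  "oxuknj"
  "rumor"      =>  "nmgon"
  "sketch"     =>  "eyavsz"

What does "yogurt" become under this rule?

coimnv

o(14)→o(14) and n(13)→x(23) fit y≡17x+10 (mod 26); the inverse of 17 mod 26 is 23. This is an affine cipher: with a=0,…,z=25, each position x becomes (17x+10) mod 26.
For yogurt: y(24)→17·24+10≡2=c; o(14)→17·14+10≡14=o; g(6)→17·6+10≡8=i; u(20)→17·20+10≡12=m; r(17)→17·17+10≡13=n; t(19)→17·19+10≡21=v (all mod 26).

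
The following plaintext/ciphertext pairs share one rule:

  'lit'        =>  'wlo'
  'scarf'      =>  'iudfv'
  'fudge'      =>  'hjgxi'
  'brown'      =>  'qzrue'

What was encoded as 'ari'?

The output letters match the input read backwards, each shifted +3: lit reversed is til. The word is reversed, then every letter is shifted forward by 3.
Undoing it on ari: shift back: a−3=x, r−3=o, i−3=f → xof; then reverse → fox.

fox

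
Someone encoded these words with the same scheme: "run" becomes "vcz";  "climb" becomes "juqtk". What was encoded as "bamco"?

The word is reversed, then every letter is shifted forward by 8.
Undoing it on bamco: shift back: b−8=t, a−8=s, m−8=e, c−8=u, o−8=g → tseug; then reverse → guest.

guest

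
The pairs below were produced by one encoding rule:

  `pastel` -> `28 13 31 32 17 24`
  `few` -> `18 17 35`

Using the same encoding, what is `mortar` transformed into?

25 27 30 32 13 30

p is letter #16 and maps to 28: an offset of 12. Each letter is replaced by its alphabet position (a=1..z=26) + 12.
Applying it to mortar: m=13→25, o=15→27, r=18→30, t=20→32, a=1→13, r=18→30.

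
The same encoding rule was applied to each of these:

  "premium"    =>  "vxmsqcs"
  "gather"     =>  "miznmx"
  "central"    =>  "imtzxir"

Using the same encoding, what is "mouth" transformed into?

swczn

The shift depends on letter class: consonant p→v is +6, but vowel e→m is +8. Two shifts are in play — +8 for a/e/i/o/u, +6 for every other letter.
On mouth: m(cons)+6=s, o(vowel)+8=w, u(vowel)+8=c, t(cons)+6=z, h(cons)+6=n.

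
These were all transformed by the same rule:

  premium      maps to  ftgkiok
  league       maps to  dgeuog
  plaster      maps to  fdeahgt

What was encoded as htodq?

truly

p(15)→f(5) and r(17)→t(19) fit y≡7x+4 (mod 26); the inverse of 7 mod 26 is 15. Each letter's alphabet position (a=0..z=25) is mapped through 7·x+4 mod 26 — an affine cipher.
Undoing it on htodq: h(7)→15·(7−4)≡19=t; t(19)→15·(19−4)≡17=r; o(14)→15·(14−4)≡20=u; d(3)→15·(3−4)≡11=l; q(16)→15·(16−4)≡24=y (all mod 26).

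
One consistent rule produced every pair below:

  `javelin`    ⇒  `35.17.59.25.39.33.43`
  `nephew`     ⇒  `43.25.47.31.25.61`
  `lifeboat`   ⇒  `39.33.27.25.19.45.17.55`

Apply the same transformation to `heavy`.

31.25.17.59.65

j(#10)→35 and a(#1)→17: differences scale by 2, so n = 2·pos + 15. The formula is n = 2×(alphabet index, a=1) + 15.
For heavy: h=8→31, e=5→25, a=1→17, v=22→59, y=25→65.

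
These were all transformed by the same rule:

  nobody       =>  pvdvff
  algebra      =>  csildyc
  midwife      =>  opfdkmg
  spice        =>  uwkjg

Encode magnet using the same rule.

ohiuga

Shifts by position in nobody: pos 0: n→p (+2), pos 1: o→v (+7), pos 2: b→d (+2), pos 3: o→v (+7) — repeating every 2. It's a Vigenère-style cipher with numeric key [2,7]: position i shifts by key[i mod 2].
Applying it to magnet: m+2=o, a+7=h, g+2=i, n+7=u, e+2=g, t+7=a.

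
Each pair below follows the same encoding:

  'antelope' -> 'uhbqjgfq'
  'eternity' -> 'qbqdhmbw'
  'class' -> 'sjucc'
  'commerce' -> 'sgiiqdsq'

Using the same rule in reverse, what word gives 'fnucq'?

a(0)→u(20) and n(13)→h(7) fit y≡25x+20 (mod 26); the inverse of 25 mod 26 is 25. Each letter's alphabet position (a=0..z=25) is mapped through 25·x+20 mod 26 — an affine cipher.
Decoding fnucq: f(5)→25·(5−20)≡15=p; n(13)→25·(13−20)≡7=h; u(20)→25·(20−20)≡0=a; c(2)→25·(2−20)≡18=s; q(16)→25·(16−20)≡4=e (all mod 26).

phase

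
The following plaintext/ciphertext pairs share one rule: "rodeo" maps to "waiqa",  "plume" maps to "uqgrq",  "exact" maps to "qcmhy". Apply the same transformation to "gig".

Two shifts are in play — +12 for a/e/i/o/u, +5 for every other letter.
Applying it to gig: g(cons)+5=l, i(vowel)+12=u, g(cons)+5=l.

lul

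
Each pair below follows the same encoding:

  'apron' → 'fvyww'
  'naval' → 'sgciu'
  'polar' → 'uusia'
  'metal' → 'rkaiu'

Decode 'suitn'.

In apron: a→f is +5, p→v is +6, r→y is +7, o→w is +8 — the shift increases by 1 each position. The shift increases by 1 at each position, starting from +5: 5, 6, 7, ….
Undoing it on suitn: s−5=n, u−6=o, i−7=b, t−8=l, n−9=e.

noble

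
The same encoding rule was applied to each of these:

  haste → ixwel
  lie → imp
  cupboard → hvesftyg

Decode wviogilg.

checkers

Two steps: reverse the string, then apply a Caesar shift of +4.
Reversing it on wviogilg: shift back: w−4=s, v−4=r, i−4=e, o−4=k, g−4=c, i−4=e, l−4=h, g−4=c → srekcehc; then reverse → checkers.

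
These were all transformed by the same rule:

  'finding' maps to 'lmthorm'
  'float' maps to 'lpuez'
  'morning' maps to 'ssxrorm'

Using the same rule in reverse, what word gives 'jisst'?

The shifts repeat in a cycle of length 2: positions 0,1,… shift by +6, +4, then the pattern repeats.
Decoding jisst: j−6=d, i−4=e, s−6=m, s−4=o, t−6=n.

demon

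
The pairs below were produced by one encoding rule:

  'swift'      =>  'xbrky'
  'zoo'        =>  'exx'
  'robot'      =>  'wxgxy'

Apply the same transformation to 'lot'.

The shift depends on letter class: consonant s→x is +5, but vowel i→r is +9. Vowels shift forward by 9 and consonants shift forward by 5.
On lot: l(cons)+5=q, o(vowel)+9=x, t(cons)+5=y.

qxy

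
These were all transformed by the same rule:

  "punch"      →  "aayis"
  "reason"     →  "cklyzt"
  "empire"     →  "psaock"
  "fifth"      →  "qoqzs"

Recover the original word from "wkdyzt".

lesson

Shifts by position in punch: pos 0: p→a (+11), pos 1: u→a (+6), pos 2: n→y (+11), pos 3: c→i (+6) — repeating every 2. A repeating key of period 2 is used — shifts +11, +6 over and over.
Undoing it on wkdyzt: w−11=l, k−6=e, d−11=s, y−6=s, z−11=o, t−6=n.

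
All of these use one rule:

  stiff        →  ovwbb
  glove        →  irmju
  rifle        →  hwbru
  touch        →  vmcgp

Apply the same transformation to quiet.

Each letter's alphabet position (a=0..z=25) is mapped through 7·x+18 mod 26 — an affine cipher.
Applying it to quiet: q(16)→7·16+18≡0=a; u(20)→7·20+18≡2=c; i(8)→7·8+18≡22=w; e(4)→7·4+18≡20=u; t(19)→7·19+18≡21=v (all mod 26).

acwuv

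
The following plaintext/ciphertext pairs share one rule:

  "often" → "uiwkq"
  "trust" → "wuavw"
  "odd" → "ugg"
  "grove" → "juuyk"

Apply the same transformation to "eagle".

The shift depends on letter class: consonant f→i is +3, but vowel o→u is +6. Vowels shift forward by 6 and consonants shift forward by 3.
On eagle: e(vowel)+6=k, a(vowel)+6=g, g(cons)+3=j, l(cons)+3=o, e(vowel)+6=k.

kgjok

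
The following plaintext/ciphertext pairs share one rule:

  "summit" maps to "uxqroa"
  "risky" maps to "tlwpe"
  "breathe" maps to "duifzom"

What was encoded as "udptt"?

salon

The shift increases by 1 at each position, starting from +2: 2, 3, 4, ….
Undoing it on udptt: u−2=s, d−3=a, p−4=l, t−5=o, t−6=n.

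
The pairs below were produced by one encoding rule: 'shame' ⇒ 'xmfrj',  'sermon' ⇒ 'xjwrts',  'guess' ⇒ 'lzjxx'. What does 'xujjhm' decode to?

speech

Compare letters: s→x is +5, h→m is +5, a→f is +5 — a constant shift. Each letter is shifted forward by 5 in the alphabet (a Caesar shift of +5).
Undoing it on xujjhm: x−5=s, u−5=p, j−5=e, j−5=e, h−5=c, m−5=h.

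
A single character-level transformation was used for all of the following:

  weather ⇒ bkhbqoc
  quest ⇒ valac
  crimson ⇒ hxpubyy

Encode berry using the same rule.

The shift increases by 1 at each position, starting from +5: 5, 6, 7, ….
Applying it to berry: b+5=g, e+6=k, r+7=y, r+8=z, y+9=h.

gkyzh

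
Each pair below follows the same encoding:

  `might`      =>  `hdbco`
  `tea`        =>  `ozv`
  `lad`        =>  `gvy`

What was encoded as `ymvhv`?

drama

Compare letters: m→h is +21, i→d is +21, g→b is +21 — a constant shift. It's a constant shift of +21 (ROT21).
Reversing it on ymvhv: y−21=d, m−21=r, v−21=a, h−21=m, v−21=a.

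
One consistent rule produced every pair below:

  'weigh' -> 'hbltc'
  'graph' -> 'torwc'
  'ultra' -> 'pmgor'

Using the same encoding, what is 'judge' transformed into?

upstb

w(22)→h(7) and e(4)→b(1) fit y≡9x+17 (mod 26); the inverse of 9 mod 26 is 3. Each letter's alphabet position (a=0..z=25) is mapped through 9·x+17 mod 26 — an affine cipher.
On judge: j(9)→9·9+17≡20=u; u(20)→9·20+17≡15=p; d(3)→9·3+17≡18=s; g(6)→9·6+17≡19=t; e(4)→9·4+17≡1=b (all mod 26).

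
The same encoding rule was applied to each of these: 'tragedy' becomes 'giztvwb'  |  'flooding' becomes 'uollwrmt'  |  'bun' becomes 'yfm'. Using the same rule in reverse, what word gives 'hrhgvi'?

Each pair mirrors across the alphabet (t↔g, r↔i, a↔z): positions sum to 25. Each letter is replaced by its mirror in the alphabet: a↔z, b↔y, c↔x, and so on (the Atbash cipher).
Undoing it on hrhgvi: h↔s, r↔i, h↔s, g↔t, v↔e, i↔r.

sister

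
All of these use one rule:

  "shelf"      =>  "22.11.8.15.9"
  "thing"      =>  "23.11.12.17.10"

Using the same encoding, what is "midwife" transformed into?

s is letter #19 and maps to 22: an offset of 3. Letters become their 1-based position plus 3 (so a→4, b→5, …).
On midwife: m=13→16, i=9→12, d=4→7, w=23→26, i=9→12, f=6→9, e=5→8.

16.12.7.26.12.9.8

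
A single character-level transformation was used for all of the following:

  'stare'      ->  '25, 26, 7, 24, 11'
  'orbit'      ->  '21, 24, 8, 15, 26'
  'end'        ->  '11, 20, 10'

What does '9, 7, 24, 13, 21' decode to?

s is letter #19 and maps to 25: an offset of 6. Each letter is replaced by its alphabet position (a=1..z=26) + 6.
Reversing it on 9, 7, 24, 13, 21: 9→(9−6)÷1=3=c, 7→(7−6)÷1=1=a, 24→(24−6)÷1=18=r, 13→(13−6)÷1=7=g, 21→(21−6)÷1=15=o.

cargo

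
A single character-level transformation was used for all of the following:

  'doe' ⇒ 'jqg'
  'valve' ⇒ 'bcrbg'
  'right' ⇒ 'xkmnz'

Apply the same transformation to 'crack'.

The shift depends on letter class: consonant d→j is +6, but vowel o→q is +2. Vowels shift forward by 2 and consonants shift forward by 6.
For crack: c(cons)+6=i, r(cons)+6=x, a(vowel)+2=c, c(cons)+6=i, k(cons)+6=q.

ixciq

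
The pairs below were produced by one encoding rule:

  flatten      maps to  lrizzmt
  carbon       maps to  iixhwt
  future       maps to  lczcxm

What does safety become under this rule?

The shift depends on letter class: consonant f→l is +6, but vowel a→i is +8. Two shifts are in play — +8 for a/e/i/o/u, +6 for every other letter.
On safety: s(cons)+6=y, a(vowel)+8=i, f(cons)+6=l, e(vowel)+8=m, t(cons)+6=z, y(cons)+6=e.

yilmze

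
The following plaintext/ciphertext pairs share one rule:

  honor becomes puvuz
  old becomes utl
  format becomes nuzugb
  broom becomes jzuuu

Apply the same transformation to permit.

The shift depends on letter class: consonant h→p is +8, but vowel o→u is +6. Two shifts are in play — +6 for a/e/i/o/u, +8 for every other letter.
On permit: p(cons)+8=x, e(vowel)+6=k, r(cons)+8=z, m(cons)+8=u, i(vowel)+6=o, t(cons)+8=b.

xkzuob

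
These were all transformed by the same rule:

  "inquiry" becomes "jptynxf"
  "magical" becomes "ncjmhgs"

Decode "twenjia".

In inquiry: i→j is +1, n→p is +2, q→t is +3, u→y is +4 — the shift increases by 1 each position. Each letter shifts forward by (position + 1), i.e. 1, 2, 3, … — the shift grows by one for each successive letter.
Decoding twenjia: t−1=s, w−2=u, e−3=b, n−4=j, j−5=e, i−6=c, a−7=t.

subject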